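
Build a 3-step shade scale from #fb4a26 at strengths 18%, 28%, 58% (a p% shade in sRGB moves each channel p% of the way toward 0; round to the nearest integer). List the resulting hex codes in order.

#fb4a26 is rgb(251, 74, 38).
18%: (251 − 45.18 = 205.82→206, 74 − 13.32 = 60.68→61, 38 − 6.84 = 31.16→31) → #ce3d1f
28%: (251 − 70.28 = 180.72→181, 74 − 20.72 = 53.28→53, 38 − 10.64 = 27.36→27) → #b5351b
58%: (251 − 145.58 = 105.42→105, 74 − 42.92 = 31.08→31, 38 − 22.04 = 15.96→16) → #691f10

#ce3d1f, #b5351b, #691f10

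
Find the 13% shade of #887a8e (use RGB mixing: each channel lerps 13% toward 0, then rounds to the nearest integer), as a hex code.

#766a7c

#887a8e is rgb(136, 122, 142).
A 13% shade moves each channel 13% toward 0:
  R: 136 + 0.13×(0−136) = 136 − 17.68 = 118.32 → 118
  G: 122 − 15.86 = 106.14 → 106
  B: 142 + 0.13×(0−142) = 142 − 18.46 = 123.54 → 124
rgb(118, 106, 124) = #766a7c.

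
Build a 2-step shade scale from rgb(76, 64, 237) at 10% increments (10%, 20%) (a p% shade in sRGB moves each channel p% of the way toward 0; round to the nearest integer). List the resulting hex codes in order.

10%: (76 − 7.6 = 68.4→68, 64 − 6.4 = 57.6→58, 237 − 23.7 = 213.3→213) → #443AD5
20%: (76 − 15.2 = 60.8→61, 64 − 12.8 = 51.2→51, 237 − 47.4 = 189.6→190) → #3D33BE

#443AD5, #3D33BE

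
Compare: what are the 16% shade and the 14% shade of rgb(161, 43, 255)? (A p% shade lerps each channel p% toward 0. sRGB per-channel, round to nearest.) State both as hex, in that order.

#8724D6, #8A25DB

16% shade:
  R: 161 + 0.16×(0−161) = 161 − 25.76 = 135.24 → 135
  G: 43 − 6.88 = 36.12 → 36
  B: 255 + 0.16×(0−255) = 255 − 40.8 = 214.2 → 214
  → #8724D6
14% shade:
  R: 161 − 22.54 = 138.46 → 138
  G: 43 + 0.14×(0−43) = 43 − 6.02 = 36.98 → 37
  B: 255 + 0.14×(0−255) = 255 − 35.7 = 219.3 → 219
  → #8A25DB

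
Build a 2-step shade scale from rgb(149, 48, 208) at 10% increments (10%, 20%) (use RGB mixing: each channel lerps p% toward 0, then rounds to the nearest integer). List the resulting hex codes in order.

10%: (149 − 14.9 = 134.1→134, 48 − 4.8 = 43.2→43, 208 − 20.8 = 187.2→187) → #862BBB
20%: (149 − 29.8 = 119.2→119, 48 − 9.6 = 38.4→38, 208 − 41.6 = 166.4→166) → #7726A6

#862BBB, #7726A6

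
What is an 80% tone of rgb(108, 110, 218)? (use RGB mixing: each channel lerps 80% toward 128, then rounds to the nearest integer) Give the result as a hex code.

#7c7c92

Per channel, c → c + 0.8(128 − c):
  R: 108 + 16 = 124 → 124
  G: 110 + 14.4 = 124.4 → 124
  B: 218 + 0.8×(128−218) = 218 − 72 = 146 → 146
rgb(124, 124, 146) = #7c7c92.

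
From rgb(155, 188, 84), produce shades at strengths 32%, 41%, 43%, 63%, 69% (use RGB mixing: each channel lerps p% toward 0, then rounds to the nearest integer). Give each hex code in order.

32%: (155 − 49.6 = 105.4→105, 188 − 60.16 = 127.84→128, 84 − 26.88 = 57.12→57) → #698039
41%: (155 − 63.55 = 91.45→91, 188 − 77.08 = 110.92→111, 84 − 34.44 = 49.56→50) → #5b6f32
43%: (155 − 66.65 = 88.35→88, 188 − 80.84 = 107.16→107, 84 − 36.12 = 47.88→48) → #586b30
63%: (155 − 97.65 = 57.35→57, 188 − 118.44 = 69.56→70, 84 − 52.92 = 31.08→31) → #39461f
69%: (155 − 106.95 = 48.05→48, 188 − 129.72 = 58.28→58, 84 − 57.96 = 26.04→26) → #303a1a

#698039, #5b6f32, #586b30, #39461f, #303a1a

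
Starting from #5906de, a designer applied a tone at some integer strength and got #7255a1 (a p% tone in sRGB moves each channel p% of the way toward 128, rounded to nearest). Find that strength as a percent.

65%

#5906de is rgb(89, 6, 222); #7255a1 is rgb(114, 85, 161).
On the G channel (widest range): 85 ≈ 6 + (p/100)(128 − 6), so p ≈ 100×(85 − 6)/(128 − 6) = 7900/122 = 64.75.
p = 65 reproduces all three channels after rounding.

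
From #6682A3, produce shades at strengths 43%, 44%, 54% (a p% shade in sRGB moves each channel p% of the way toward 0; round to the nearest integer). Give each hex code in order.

#3A4A5D, #39495B, #2F3C4B

#6682A3 is rgb(102, 130, 163).
43%: (102 − 43.86 = 58.14→58, 130 − 55.9 = 74.1→74, 163 − 70.09 = 92.91→93) → #3A4A5D
44%: (102 − 44.88 = 57.12→57, 130 − 57.2 = 72.8→73, 163 − 71.72 = 91.28→91) → #39495B
54%: (102 − 55.08 = 46.92→47, 130 − 70.2 = 59.8→60, 163 − 88.02 = 74.98→75) → #2F3C4B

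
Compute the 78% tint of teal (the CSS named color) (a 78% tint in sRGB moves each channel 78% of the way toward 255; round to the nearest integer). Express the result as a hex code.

#C7E3E3

CSS teal is rgb(0, 128, 128).
Lerp each channel 78% toward 255:
  R: 0 + 0.78×(255−0) = 0 + 198.9 = 198.9 → 199
  G: 128 + 0.78×(255−128) = 128 + 99.06 = 227.06 → 227
  B: 128 + 0.78×(255−128) = 128 + 99.06 = 227.06 → 227
rgb(199, 227, 227) = #C7E3E3.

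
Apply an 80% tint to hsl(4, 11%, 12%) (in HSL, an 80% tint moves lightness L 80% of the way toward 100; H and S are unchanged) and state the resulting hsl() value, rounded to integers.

hsl(4, 11%, 82%)

L moves 80% from 12 toward 100: 12 + 70.4 = 82.4 → 82.
H and S are unchanged.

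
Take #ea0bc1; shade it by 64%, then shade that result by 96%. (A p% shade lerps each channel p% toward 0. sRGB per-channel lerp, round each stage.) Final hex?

#030003

#ea0bc1 is rgb(234, 11, 193).
A 64% shade moves each channel 64% toward 0:
  R: 234 − 149.76 = 84.24 → 84
  G: 11 − 7.04 = 3.96 → 4
  B: 193 − 123.52 = 69.48 → 69
After the shade: rgb(84, 4, 69) = #540445.
A 96% shade moves each channel 96% toward 0:
  R: 84 + 0.96×(0−84) = 84 − 80.64 = 3.36 → 3
  G: 4 + 0.96×(0−4) = 4 − 3.84 = 0.16 → 0
  B: 69 + 0.96×(0−69) = 69 − 66.24 = 2.76 → 3
rgb(3, 0, 3) = #030003.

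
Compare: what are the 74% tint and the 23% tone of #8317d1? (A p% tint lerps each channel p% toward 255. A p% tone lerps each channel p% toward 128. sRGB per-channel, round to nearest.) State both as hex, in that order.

#8317d1 is rgb(131, 23, 209).
74% tint:
  R: 131 + 91.76 = 222.76 → 223
  G: 23 + 0.74×(255−23) = 23 + 171.68 = 194.68 → 195
  B: 209 + 0.74×(255−209) = 209 + 34.04 = 243.04 → 243
  → #dfc3f3
23% tone:
  R: 131 + 0.23×(128−131) = 131 − 0.69 = 130.31 → 130
  G: 23 + 24.15 = 47.15 → 47
  B: 209 + 0.23×(128−209) = 209 − 18.63 = 190.37 → 190
  → #822fbe

#dfc3f3, #822fbe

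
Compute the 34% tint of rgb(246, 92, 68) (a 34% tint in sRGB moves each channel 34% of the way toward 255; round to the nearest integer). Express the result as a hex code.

#F99384

A 34% tint moves each channel 34% toward 255:
  R: 246 + 3.06 = 249.06 → 249
  G: 92 + 0.34×(255−92) = 92 + 55.42 = 147.42 → 147
  B: 68 + 0.34×(255−68) = 68 + 63.58 = 131.58 → 132
rgb(249, 147, 132) = #F99384.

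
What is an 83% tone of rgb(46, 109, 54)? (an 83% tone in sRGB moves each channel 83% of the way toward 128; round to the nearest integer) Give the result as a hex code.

#727D73

An 83% tone moves each channel 83% toward 128:
  R: 46 + 0.83×(128−46) = 46 + 68.06 = 114.06 → 114
  G: 109 + 0.83×(128−109) = 109 + 15.77 = 124.77 → 125
  B: 54 + 0.83×(128−54) = 54 + 61.42 = 115.42 → 115
rgb(114, 125, 115) = #727D73.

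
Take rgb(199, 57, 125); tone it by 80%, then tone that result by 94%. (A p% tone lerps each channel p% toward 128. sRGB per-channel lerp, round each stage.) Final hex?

#817f80

Per channel, c → c + 0.8(128 − c):
  R: 199 + 0.8×(128−199) = 199 − 56.8 = 142.2 → 142
  G: 57 + 0.8×(128−57) = 57 + 56.8 = 113.8 → 114
  B: 125 + 0.8×(128−125) = 125 + 2.4 = 127.4 → 127
After the tone: rgb(142, 114, 127) = #8e727f.
Per channel, c → c + 0.94(128 − c):
  R: 142 + 0.94×(128−142) = 142 − 13.16 = 128.84 → 129
  G: 114 + 0.94×(128−114) = 114 + 13.16 = 127.16 → 127
  B: 127 + 0.94×(128−127) = 127 + 0.94 = 127.94 → 128
rgb(129, 127, 128) = #817f80.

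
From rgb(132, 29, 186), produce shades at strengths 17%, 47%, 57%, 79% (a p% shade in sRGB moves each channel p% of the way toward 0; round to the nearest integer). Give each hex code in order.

17%: (132 − 22.44 = 109.56→110, 29 − 4.93 = 24.07→24, 186 − 31.62 = 154.38→154) → #6E189A
47%: (132 − 62.04 = 69.96→70, 29 − 13.63 = 15.37→15, 186 − 87.42 = 98.58→99) → #460F63
57%: (132 − 75.24 = 56.76→57, 29 − 16.53 = 12.47→12, 186 − 106.02 = 79.98→80) → #390C50
79%: (132 − 104.28 = 27.72→28, 29 − 22.91 = 6.09→6, 186 − 146.94 = 39.06→39) → #1C0627

#6E189A, #460F63, #390C50, #1C0627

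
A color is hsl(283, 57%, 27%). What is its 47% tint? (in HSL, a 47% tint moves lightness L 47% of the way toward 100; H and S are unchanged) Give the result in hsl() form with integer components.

hsl(283, 57%, 61%)

L moves 47% from 27 toward 100: 27 + 34.31 = 61.31 → 61.
H and S are unchanged.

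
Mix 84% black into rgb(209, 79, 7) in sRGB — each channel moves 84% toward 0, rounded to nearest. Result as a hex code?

#210D01

An 84% shade moves each channel 84% toward 0:
  R: 209 + 0.84×(0−209) = 209 − 175.56 = 33.44 → 33
  G: 79 + 0.84×(0−79) = 79 − 66.36 = 12.64 → 13
  B: 7 + 0.84×(0−7) = 7 − 5.88 = 1.12 → 1
rgb(33, 13, 1) = #210D01.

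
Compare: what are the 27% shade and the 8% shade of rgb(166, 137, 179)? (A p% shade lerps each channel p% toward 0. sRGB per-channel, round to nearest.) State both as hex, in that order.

#796483, #997ea5

27% shade:
  R: 166 + 0.27×(0−166) = 166 − 44.82 = 121.18 → 121
  G: 137 + 0.27×(0−137) = 137 − 36.99 = 100.01 → 100
  B: 179 + 0.27×(0−179) = 179 − 48.33 = 130.67 → 131
  → #796483
8% shade:
  R: 166 + 0.08×(0−166) = 166 − 13.28 = 152.72 → 153
  G: 137 − 10.96 = 126.04 → 126
  B: 179 − 14.32 = 164.68 → 165
  → #997ea5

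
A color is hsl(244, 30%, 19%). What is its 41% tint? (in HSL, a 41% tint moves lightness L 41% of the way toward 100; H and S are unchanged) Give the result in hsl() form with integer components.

L moves 41% from 19 toward 100: 19 + 33.21 = 52.21 → 52.
H and S are unchanged.

hsl(244, 30%, 52%)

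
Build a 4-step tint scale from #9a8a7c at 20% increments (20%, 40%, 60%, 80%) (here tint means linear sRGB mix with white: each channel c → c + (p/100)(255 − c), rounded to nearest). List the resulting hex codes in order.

#aea196, #c2b9b0, #d7d0cb, #ebe8e5

#9a8a7c is rgb(154, 138, 124).
20%: (154 + 20.2 = 174.2→174, 138 + 23.4 = 161.4→161, 124 + 26.2 = 150.2→150) → #aea196
40%: (154 + 40.4 = 194.4→194, 138 + 46.8 = 184.8→185, 124 + 52.4 = 176.4→176) → #c2b9b0
60%: (154 + 60.6 = 214.6→215, 138 + 70.2 = 208.2→208, 124 + 78.6 = 202.6→203) → #d7d0cb
80%: (154 + 80.8 = 234.8→235, 138 + 93.6 = 231.6→232, 124 + 104.8 = 228.8→229) → #ebe8e5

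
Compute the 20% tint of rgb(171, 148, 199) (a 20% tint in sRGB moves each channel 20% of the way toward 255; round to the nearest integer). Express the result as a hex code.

#bca9d2

Lerp each channel 20% toward 255:
  R: 171 + 0.2×(255−171) = 171 + 16.8 = 187.8 → 188
  G: 148 + 0.2×(255−148) = 148 + 21.4 = 169.4 → 169
  B: 199 + 11.2 = 210.2 → 210
rgb(188, 169, 210) = #bca9d2.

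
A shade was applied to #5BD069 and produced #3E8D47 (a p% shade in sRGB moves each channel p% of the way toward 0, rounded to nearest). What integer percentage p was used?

32%

#5BD069 is rgb(91, 208, 105); #3E8D47 is rgb(62, 141, 71).
On the G channel (widest range): 141 ≈ 208 + (p/100)(0 − 208), so p ≈ 100×(141 − 208)/(0 − 208) = -6700/-208 = 32.21.
p = 32 reproduces all three channels after rounding.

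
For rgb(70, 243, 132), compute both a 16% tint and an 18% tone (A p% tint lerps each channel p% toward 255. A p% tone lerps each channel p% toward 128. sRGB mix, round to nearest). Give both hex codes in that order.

#64F598, #50DE83

16% tint:
  R: 70 + 29.6 = 99.6 → 100
  G: 243 + 0.16×(255−243) = 243 + 1.92 = 244.92 → 245
  B: 132 + 19.68 = 151.68 → 152
  → #64F598
18% tone:
  R: 70 + 10.44 = 80.44 → 80
  G: 243 − 20.7 = 222.3 → 222
  B: 132 + 0.18×(128−132) = 132 − 0.72 = 131.28 → 131
  → #50DE83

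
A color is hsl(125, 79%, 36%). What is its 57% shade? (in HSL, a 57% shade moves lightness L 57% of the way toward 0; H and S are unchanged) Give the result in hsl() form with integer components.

L moves 57% from 36 toward 0: 36 − 20.52 = 15.48 → 15.
H and S are unchanged.

hsl(125, 79%, 15%)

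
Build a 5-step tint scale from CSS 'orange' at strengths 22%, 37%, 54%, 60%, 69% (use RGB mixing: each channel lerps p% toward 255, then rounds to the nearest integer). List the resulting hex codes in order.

CSS orange is rgb(255, 165, 0).
22%: (255→255, 165 + 19.8 = 184.8→185, 0 + 56.1 = 56.1→56) → #FFB938
37%: (255→255, 165 + 33.3 = 198.3→198, 0 + 94.35 = 94.35→94) → #FFC65E
54%: (255→255, 165 + 48.6 = 213.6→214, 0 + 137.7 = 137.7→138) → #FFD68A
60%: (255→255, 165 + 54 = 219→219, 0 + 153 = 153→153) → #FFDB99
69%: (255→255, 165 + 62.1 = 227.1→227, 0 + 175.95 = 175.95→176) → #FFE3B0

#FFB938, #FFC65E, #FFD68A, #FFDB99, #FFE3B0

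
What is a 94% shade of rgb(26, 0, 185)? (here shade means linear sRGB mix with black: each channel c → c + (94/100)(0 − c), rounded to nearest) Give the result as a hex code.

Lerp each channel 94% toward 0:
  R: 26 + 0.94×(0−26) = 26 − 24.44 = 1.56 → 2
  G: 0 + 0.94×(0−0) = 0 + 0 = 0 → 0
  B: 185 + 0.94×(0−185) = 185 − 173.9 = 11.1 → 11
rgb(2, 0, 11) = #02000B.

#02000B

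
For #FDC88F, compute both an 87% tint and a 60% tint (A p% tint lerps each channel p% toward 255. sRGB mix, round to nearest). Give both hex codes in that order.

#FDC88F is rgb(253, 200, 143).
87% tint:
  R: 253 + 1.74 = 254.74 → 255
  G: 200 + 0.87×(255−200) = 200 + 47.85 = 247.85 → 248
  B: 143 + 0.87×(255−143) = 143 + 97.44 = 240.44 → 240
  → #FFF8F0
60% tint:
  R: 253 + 1.2 = 254.2 → 254
  G: 200 + 0.6×(255−200) = 200 + 33 = 233 → 233
  B: 143 + 67.2 = 210.2 → 210
  → #FEE9D2

#FFF8F0, #FEE9D2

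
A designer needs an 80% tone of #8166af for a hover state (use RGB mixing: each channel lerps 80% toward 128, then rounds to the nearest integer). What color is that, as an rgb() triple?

#8166af is rgb(129, 102, 175).
Per channel, c → c + 0.8(128 − c):
  R: 129 + 0.8×(128−129) = 129 − 0.8 = 128.2 → 128
  G: 102 + 0.8×(128−102) = 102 + 20.8 = 122.8 → 123
  B: 175 + 0.8×(128−175) = 175 − 37.6 = 137.4 → 137

rgb(128, 123, 137)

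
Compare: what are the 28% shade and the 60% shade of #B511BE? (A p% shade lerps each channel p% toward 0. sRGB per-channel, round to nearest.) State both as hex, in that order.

#820C89, #48074C

#B511BE is rgb(181, 17, 190).
28% shade:
  R: 181 + 0.28×(0−181) = 181 − 50.68 = 130.32 → 130
  G: 17 − 4.76 = 12.24 → 12
  B: 190 − 53.2 = 136.8 → 137
  → #820C89
60% shade:
  R: 181 + 0.6×(0−181) = 181 − 108.6 = 72.4 → 72
  G: 17 + 0.6×(0−17) = 17 − 10.2 = 6.8 → 7
  B: 190 + 0.6×(0−190) = 190 − 114 = 76 → 76
  → #48074C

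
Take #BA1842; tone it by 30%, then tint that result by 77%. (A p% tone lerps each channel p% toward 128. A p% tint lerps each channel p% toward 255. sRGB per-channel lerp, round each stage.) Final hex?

#EBD1D8

#BA1842 is rgb(186, 24, 66).
Lerp each channel 30% toward 128:
  R: 186 − 17.4 = 168.6 → 169
  G: 24 + 31.2 = 55.2 → 55
  B: 66 + 18.6 = 84.6 → 85
After the tone: rgb(169, 55, 85) = #A93755.
A 77% tint moves each channel 77% toward 255:
  R: 169 + 66.22 = 235.22 → 235
  G: 55 + 154 = 209 → 209
  B: 85 + 130.9 = 215.9 → 216
rgb(235, 209, 216) = #EBD1D8.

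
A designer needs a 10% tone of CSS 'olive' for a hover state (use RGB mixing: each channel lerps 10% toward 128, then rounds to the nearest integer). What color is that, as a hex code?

#80800D

CSS olive is rgb(128, 128, 0).
Per channel, c → c + 0.1(128 − c):
  R: 128 + 0.1×(128−128) = 128 + 0 = 128 → 128
  G: 128 + 0 = 128 → 128
  B: 0 + 12.8 = 12.8 → 13
rgb(128, 128, 13) = #80800D.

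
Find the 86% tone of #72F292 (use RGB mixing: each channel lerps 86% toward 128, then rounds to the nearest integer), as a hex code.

#7E9083

#72F292 is rgb(114, 242, 146).
An 86% tone moves each channel 86% toward 128:
  R: 114 + 12.04 = 126.04 → 126
  G: 242 + 0.86×(128−242) = 242 − 98.04 = 143.96 → 144
  B: 146 + 0.86×(128−146) = 146 − 15.48 = 130.52 → 131
rgb(126, 144, 131) = #7E9083.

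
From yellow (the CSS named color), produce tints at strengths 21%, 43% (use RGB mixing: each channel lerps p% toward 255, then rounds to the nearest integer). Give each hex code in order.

CSS yellow is rgb(255, 255, 0).
21%: (255→255, 255→255, 0 + 53.55 = 53.55→54) → #FFFF36
43%: (255→255, 255→255, 0 + 109.65 = 109.65→110) → #FFFF6E

#FFFF36, #FFFF6E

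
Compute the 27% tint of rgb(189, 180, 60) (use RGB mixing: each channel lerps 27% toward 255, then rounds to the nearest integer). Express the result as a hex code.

Per channel, c → c + 0.27(255 − c):
  R: 189 + 17.82 = 206.82 → 207
  G: 180 + 20.25 = 200.25 → 200
  B: 60 + 52.65 = 112.65 → 113
rgb(207, 200, 113) = #cfc871.

#cfc871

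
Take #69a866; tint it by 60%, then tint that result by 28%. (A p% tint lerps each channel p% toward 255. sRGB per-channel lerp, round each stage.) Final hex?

#69a866 is rgb(105, 168, 102).
Lerp each channel 60% toward 255:
  R: 105 + 90 = 195 → 195
  G: 168 + 52.2 = 220.2 → 220
  B: 102 + 0.6×(255−102) = 102 + 91.8 = 193.8 → 194
After the tint: rgb(195, 220, 194) = #c3dcc2.
A 28% tint moves each channel 28% toward 255:
  R: 195 + 16.8 = 211.8 → 212
  G: 220 + 0.28×(255−220) = 220 + 9.8 = 229.8 → 230
  B: 194 + 17.08 = 211.08 → 211
rgb(212, 230, 211) = #d4e6d3.

#d4e6d3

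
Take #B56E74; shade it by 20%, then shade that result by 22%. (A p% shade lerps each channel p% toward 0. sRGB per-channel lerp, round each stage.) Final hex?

#714549

#B56E74 is rgb(181, 110, 116).
A 20% shade moves each channel 20% toward 0:
  R: 181 + 0.2×(0−181) = 181 − 36.2 = 144.8 → 145
  G: 110 − 22 = 88 → 88
  B: 116 + 0.2×(0−116) = 116 − 23.2 = 92.8 → 93
After the shade: rgb(145, 88, 93) = #91585D.
Per channel, c → c + 0.22(0 − c):
  R: 145 − 31.9 = 113.1 → 113
  G: 88 + 0.22×(0−88) = 88 − 19.36 = 68.64 → 69
  B: 93 + 0.22×(0−93) = 93 − 20.46 = 72.54 → 73
rgb(113, 69, 73) = #714549.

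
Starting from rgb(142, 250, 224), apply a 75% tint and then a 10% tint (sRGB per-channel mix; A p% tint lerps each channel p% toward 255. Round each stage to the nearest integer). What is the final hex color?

Lerp each channel 75% toward 255:
  R: 142 + 84.75 = 226.75 → 227
  G: 250 + 3.75 = 253.75 → 254
  B: 224 + 0.75×(255−224) = 224 + 23.25 = 247.25 → 247
After the tint: rgb(227, 254, 247) = #E3FEF7.
A 10% tint moves each channel 10% toward 255:
  R: 227 + 0.1×(255−227) = 227 + 2.8 = 229.8 → 230
  G: 254 + 0.1×(255−254) = 254 + 0.1 = 254.1 → 254
  B: 247 + 0.1×(255−247) = 247 + 0.8 = 247.8 → 248
rgb(230, 254, 248) = #E6FEF8.

#E6FEF8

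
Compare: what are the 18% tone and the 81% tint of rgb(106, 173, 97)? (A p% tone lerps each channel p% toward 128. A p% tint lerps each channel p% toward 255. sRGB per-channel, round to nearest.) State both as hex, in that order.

#6EA567, #E3EFE1

18% tone:
  R: 106 + 0.18×(128−106) = 106 + 3.96 = 109.96 → 110
  G: 173 + 0.18×(128−173) = 173 − 8.1 = 164.9 → 165
  B: 97 + 0.18×(128−97) = 97 + 5.58 = 102.58 → 103
  → #6EA567
81% tint:
  R: 106 + 120.69 = 226.69 → 227
  G: 173 + 66.42 = 239.42 → 239
  B: 97 + 0.81×(255−97) = 97 + 127.98 = 224.98 → 225
  → #E3EFE1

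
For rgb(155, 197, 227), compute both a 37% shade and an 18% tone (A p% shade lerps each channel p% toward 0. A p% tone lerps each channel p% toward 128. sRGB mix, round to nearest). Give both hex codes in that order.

#627C8F, #96B9D1

37% shade:
  R: 155 + 0.37×(0−155) = 155 − 57.35 = 97.65 → 98
  G: 197 + 0.37×(0−197) = 197 − 72.89 = 124.11 → 124
  B: 227 − 83.99 = 143.01 → 143
  → #627C8F
18% tone:
  R: 155 + 0.18×(128−155) = 155 − 4.86 = 150.14 → 150
  G: 197 + 0.18×(128−197) = 197 − 12.42 = 184.58 → 185
  B: 227 + 0.18×(128−227) = 227 − 17.82 = 209.18 → 209
  → #96B9D1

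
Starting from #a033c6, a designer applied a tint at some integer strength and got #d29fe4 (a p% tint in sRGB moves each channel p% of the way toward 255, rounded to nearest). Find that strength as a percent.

53%

#a033c6 is rgb(160, 51, 198); #d29fe4 is rgb(210, 159, 228).
On the G channel (widest range): 159 ≈ 51 + (p/100)(255 − 51), so p ≈ 100×(159 − 51)/(255 − 51) = 10800/204 = 52.94.
p = 53 reproduces all three channels after rounding.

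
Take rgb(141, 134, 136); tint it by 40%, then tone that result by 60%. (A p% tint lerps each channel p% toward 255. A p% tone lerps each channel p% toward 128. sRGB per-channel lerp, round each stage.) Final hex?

#989696

Lerp each channel 40% toward 255:
  R: 141 + 45.6 = 186.6 → 187
  G: 134 + 48.4 = 182.4 → 182
  B: 136 + 0.4×(255−136) = 136 + 47.6 = 183.6 → 184
After the tint: rgb(187, 182, 184) = #BBB6B8.
A 60% tone moves each channel 60% toward 128:
  R: 187 + 0.6×(128−187) = 187 − 35.4 = 151.6 → 152
  G: 182 − 32.4 = 149.6 → 150
  B: 184 + 0.6×(128−184) = 184 − 33.6 = 150.4 → 150
rgb(152, 150, 150) = #989696.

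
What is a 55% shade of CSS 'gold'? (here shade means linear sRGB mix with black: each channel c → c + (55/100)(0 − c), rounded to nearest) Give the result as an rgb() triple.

rgb(115, 97, 0)

CSS gold is rgb(255, 215, 0).
Per channel, c → c + 0.55(0 − c):
  R: 255 − 140.25 = 114.75 → 115
  G: 215 + 0.55×(0−215) = 215 − 118.25 = 96.75 → 97
  B: 0 + 0.55×(0−0) = 0 + 0 = 0 → 0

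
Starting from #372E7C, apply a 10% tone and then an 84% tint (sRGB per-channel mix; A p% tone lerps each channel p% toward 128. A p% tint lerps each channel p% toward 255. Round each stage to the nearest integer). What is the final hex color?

#E0DFEA

#372E7C is rgb(55, 46, 124).
Per channel, c → c + 0.1(128 − c):
  R: 55 + 0.1×(128−55) = 55 + 7.3 = 62.3 → 62
  G: 46 + 8.2 = 54.2 → 54
  B: 124 + 0.4 = 124.4 → 124
After the tone: rgb(62, 54, 124) = #3E367C.
An 84% tint moves each channel 84% toward 255:
  R: 62 + 0.84×(255−62) = 62 + 162.12 = 224.12 → 224
  G: 54 + 168.84 = 222.84 → 223
  B: 124 + 0.84×(255−124) = 124 + 110.04 = 234.04 → 234
rgb(224, 223, 234) = #E0DFEA.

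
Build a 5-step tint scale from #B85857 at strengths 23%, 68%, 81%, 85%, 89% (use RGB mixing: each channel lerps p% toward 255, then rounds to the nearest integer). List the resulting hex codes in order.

#B85857 is rgb(184, 88, 87).
23%: (184 + 16.33 = 200.33→200, 88 + 38.41 = 126.41→126, 87 + 38.64 = 125.64→126) → #C87E7E
68%: (184 + 48.28 = 232.28→232, 88 + 113.56 = 201.56→202, 87 + 114.24 = 201.24→201) → #E8CAC9
81%: (184 + 57.51 = 241.51→242, 88 + 135.27 = 223.27→223, 87 + 136.08 = 223.08→223) → #F2DFDF
85%: (184 + 60.35 = 244.35→244, 88 + 141.95 = 229.95→230, 87 + 142.8 = 229.8→230) → #F4E6E6
89%: (184 + 63.19 = 247.19→247, 88 + 148.63 = 236.63→237, 87 + 149.52 = 236.52→237) → #F7EDED

#C87E7E, #E8CAC9, #F2DFDF, #F4E6E6, #F7EDED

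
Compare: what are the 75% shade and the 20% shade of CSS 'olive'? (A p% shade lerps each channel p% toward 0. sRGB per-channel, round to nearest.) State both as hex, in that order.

CSS olive is rgb(128, 128, 0).
75% shade:
  R: 128 − 96 = 32 → 32
  G: 128 − 96 = 32 → 32
  B: 0 + 0.75×(0−0) = 0 + 0 = 0 → 0
  → #202000
20% shade:
  R: 128 − 25.6 = 102.4 → 102
  G: 128 + 0.2×(0−128) = 128 − 25.6 = 102.4 → 102
  B: 0 + 0 = 0 → 0
  → #666600

#202000, #666600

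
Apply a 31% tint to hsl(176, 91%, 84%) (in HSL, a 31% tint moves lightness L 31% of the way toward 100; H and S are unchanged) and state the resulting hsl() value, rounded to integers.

L moves 31% from 84 toward 100: 84 + 4.96 = 88.96 → 89.
H and S are unchanged.

hsl(176, 91%, 89%)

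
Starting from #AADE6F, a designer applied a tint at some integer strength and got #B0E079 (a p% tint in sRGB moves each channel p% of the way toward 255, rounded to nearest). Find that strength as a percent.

7%

#AADE6F is rgb(170, 222, 111); #B0E079 is rgb(176, 224, 121).
On the B channel (widest range): 121 ≈ 111 + (p/100)(255 − 111), so p ≈ 100×(121 − 111)/(255 − 111) = 1000/144 = 6.94.
p = 7 reproduces all three channels after rounding.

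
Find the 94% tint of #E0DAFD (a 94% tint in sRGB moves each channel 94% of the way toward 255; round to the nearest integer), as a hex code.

#E0DAFD is rgb(224, 218, 253).
Lerp each channel 94% toward 255:
  R: 224 + 0.94×(255−224) = 224 + 29.14 = 253.14 → 253
  G: 218 + 34.78 = 252.78 → 253
  B: 253 + 1.88 = 254.88 → 255
rgb(253, 253, 255) = #FDFDFF.

#FDFDFF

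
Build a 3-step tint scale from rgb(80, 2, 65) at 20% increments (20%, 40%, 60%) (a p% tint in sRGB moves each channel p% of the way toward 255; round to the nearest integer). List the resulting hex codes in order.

20%: (80 + 35 = 115→115, 2 + 50.6 = 52.6→53, 65 + 38 = 103→103) → #733567
40%: (80 + 70 = 150→150, 2 + 101.2 = 103.2→103, 65 + 76 = 141→141) → #96678d
60%: (80 + 105 = 185→185, 2 + 151.8 = 153.8→154, 65 + 114 = 179→179) → #b99ab3

#733567, #96678d, #b99ab3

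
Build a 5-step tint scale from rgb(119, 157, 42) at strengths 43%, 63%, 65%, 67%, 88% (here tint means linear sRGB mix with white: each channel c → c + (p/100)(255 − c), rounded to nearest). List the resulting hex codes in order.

43%: (119 + 58.48 = 177.48→177, 157 + 42.14 = 199.14→199, 42 + 91.59 = 133.59→134) → #B1C786
63%: (119 + 85.68 = 204.68→205, 157 + 61.74 = 218.74→219, 42 + 134.19 = 176.19→176) → #CDDBB0
65%: (119 + 88.4 = 207.4→207, 157 + 63.7 = 220.7→221, 42 + 138.45 = 180.45→180) → #CFDDB4
67%: (119 + 91.12 = 210.12→210, 157 + 65.66 = 222.66→223, 42 + 142.71 = 184.71→185) → #D2DFB9
88%: (119 + 119.68 = 238.68→239, 157 + 86.24 = 243.24→243, 42 + 187.44 = 229.44→229) → #EFF3E5

#B1C786, #CDDBB0, #CFDDB4, #D2DFB9, #EFF3E5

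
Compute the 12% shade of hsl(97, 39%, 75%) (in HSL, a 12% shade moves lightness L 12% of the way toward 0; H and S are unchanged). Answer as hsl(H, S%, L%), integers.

hsl(97, 39%, 66%)

L moves 12% from 75 toward 0: 75 − 9 = 66 → 66.
H and S are unchanged.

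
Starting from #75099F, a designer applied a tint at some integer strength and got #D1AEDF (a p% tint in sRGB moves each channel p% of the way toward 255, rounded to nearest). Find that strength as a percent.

67%

#75099F is rgb(117, 9, 159); #D1AEDF is rgb(209, 174, 223).
On the G channel (widest range): 174 ≈ 9 + (p/100)(255 − 9), so p ≈ 100×(174 − 9)/(255 − 9) = 16500/246 = 67.07.
p = 67 reproduces all three channels after rounding.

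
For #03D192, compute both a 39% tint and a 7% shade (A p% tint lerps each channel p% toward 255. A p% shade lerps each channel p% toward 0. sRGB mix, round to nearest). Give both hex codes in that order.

#65E3BD, #03C288

#03D192 is rgb(3, 209, 146).
39% tint:
  R: 3 + 98.28 = 101.28 → 101
  G: 209 + 17.94 = 226.94 → 227
  B: 146 + 42.51 = 188.51 → 189
  → #65E3BD
7% shade:
  R: 3 + 0.07×(0−3) = 3 − 0.21 = 2.79 → 3
  G: 209 + 0.07×(0−209) = 209 − 14.63 = 194.37 → 194
  B: 146 − 10.22 = 135.78 → 136
  → #03C288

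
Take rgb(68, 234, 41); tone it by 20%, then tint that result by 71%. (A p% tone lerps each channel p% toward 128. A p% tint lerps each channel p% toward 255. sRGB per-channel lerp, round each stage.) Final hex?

#ccf3c6

Lerp each channel 20% toward 128:
  R: 68 + 12 = 80 → 80
  G: 234 + 0.2×(128−234) = 234 − 21.2 = 212.8 → 213
  B: 41 + 0.2×(128−41) = 41 + 17.4 = 58.4 → 58
After the tone: rgb(80, 213, 58) = #50d53a.
Per channel, c → c + 0.71(255 − c):
  R: 80 + 0.71×(255−80) = 80 + 124.25 = 204.25 → 204
  G: 213 + 0.71×(255−213) = 213 + 29.82 = 242.82 → 243
  B: 58 + 0.71×(255−58) = 58 + 139.87 = 197.87 → 198
rgb(204, 243, 198) = #ccf3c6.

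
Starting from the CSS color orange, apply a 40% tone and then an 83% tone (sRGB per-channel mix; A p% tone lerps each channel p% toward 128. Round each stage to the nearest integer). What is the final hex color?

#8D8473

CSS orange is rgb(255, 165, 0).
A 40% tone moves each channel 40% toward 128:
  R: 255 − 50.8 = 204.2 → 204
  G: 165 + 0.4×(128−165) = 165 − 14.8 = 150.2 → 150
  B: 0 + 0.4×(128−0) = 0 + 51.2 = 51.2 → 51
After the tone: rgb(204, 150, 51) = #CC9633.
Lerp each channel 83% toward 128:
  R: 204 + 0.83×(128−204) = 204 − 63.08 = 140.92 → 141
  G: 150 + 0.83×(128−150) = 150 − 18.26 = 131.74 → 132
  B: 51 + 0.83×(128−51) = 51 + 63.91 = 114.91 → 115
rgb(141, 132, 115) = #8D8473.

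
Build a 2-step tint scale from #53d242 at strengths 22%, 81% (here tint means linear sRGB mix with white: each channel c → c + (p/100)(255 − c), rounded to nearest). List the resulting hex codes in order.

#79dc6c, #def6db

#53d242 is rgb(83, 210, 66).
22%: (83 + 37.84 = 120.84→121, 210 + 9.9 = 219.9→220, 66 + 41.58 = 107.58→108) → #79dc6c
81%: (83 + 139.32 = 222.32→222, 210 + 36.45 = 246.45→246, 66 + 153.09 = 219.09→219) → #def6db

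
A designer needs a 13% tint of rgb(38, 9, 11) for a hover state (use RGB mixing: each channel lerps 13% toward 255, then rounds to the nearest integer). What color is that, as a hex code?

#42292b

A 13% tint moves each channel 13% toward 255:
  R: 38 + 0.13×(255−38) = 38 + 28.21 = 66.21 → 66
  G: 9 + 0.13×(255−9) = 9 + 31.98 = 40.98 → 41
  B: 11 + 31.72 = 42.72 → 43
rgb(66, 41, 43) = #42292b.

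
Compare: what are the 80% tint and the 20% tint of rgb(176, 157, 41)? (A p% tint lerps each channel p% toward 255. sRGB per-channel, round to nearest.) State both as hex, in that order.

#EFEBD4, #C0B154

80% tint:
  R: 176 + 0.8×(255−176) = 176 + 63.2 = 239.2 → 239
  G: 157 + 78.4 = 235.4 → 235
  B: 41 + 171.2 = 212.2 → 212
  → #EFEBD4
20% tint:
  R: 176 + 0.2×(255−176) = 176 + 15.8 = 191.8 → 192
  G: 157 + 0.2×(255−157) = 157 + 19.6 = 176.6 → 177
  B: 41 + 0.2×(255−41) = 41 + 42.8 = 83.8 → 84
  → #C0B154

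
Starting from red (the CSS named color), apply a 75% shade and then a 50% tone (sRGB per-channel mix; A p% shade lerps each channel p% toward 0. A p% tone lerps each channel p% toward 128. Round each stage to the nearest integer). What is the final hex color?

CSS red is rgb(255, 0, 0).
Per channel, c → c + 0.75(0 − c):
  R: 255 + 0.75×(0−255) = 255 − 191.25 = 63.75 → 64
  G: 0 + 0.75×(0−0) = 0 + 0 = 0 → 0
  B: 0 + 0 = 0 → 0
After the shade: rgb(64, 0, 0) = #400000.
Per channel, c → c + 0.5(128 − c):
  R: 64 + 0.5×(128−64) = 64 + 32 = 96 → 96
  G: 0 + 0.5×(128−0) = 0 + 64 = 64 → 64
  B: 0 + 64 = 64 → 64
rgb(96, 64, 64) = #604040.

#604040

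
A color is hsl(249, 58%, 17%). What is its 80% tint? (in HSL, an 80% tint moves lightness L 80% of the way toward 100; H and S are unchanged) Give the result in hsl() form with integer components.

hsl(249, 58%, 83%)

L moves 80% from 17 toward 100: 17 + 66.4 = 83.4 → 83.
H and S are unchanged.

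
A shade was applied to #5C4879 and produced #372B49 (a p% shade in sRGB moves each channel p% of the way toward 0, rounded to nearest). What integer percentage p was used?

#5C4879 is rgb(92, 72, 121); #372B49 is rgb(55, 43, 73).
On the B channel (widest range): 73 ≈ 121 + (p/100)(0 − 121), so p ≈ 100×(73 − 121)/(0 − 121) = -4800/-121 = 39.67.
p = 40 reproduces all three channels after rounding.

40%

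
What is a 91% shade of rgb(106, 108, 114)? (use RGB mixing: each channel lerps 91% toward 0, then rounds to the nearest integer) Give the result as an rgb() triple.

rgb(10, 10, 10)

A 91% shade moves each channel 91% toward 0:
  R: 106 + 0.91×(0−106) = 106 − 96.46 = 9.54 → 10
  G: 108 + 0.91×(0−108) = 108 − 98.28 = 9.72 → 10
  B: 114 − 103.74 = 10.26 → 10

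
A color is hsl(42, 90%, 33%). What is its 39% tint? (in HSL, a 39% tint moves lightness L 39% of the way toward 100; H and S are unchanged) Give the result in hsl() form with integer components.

L moves 39% from 33 toward 100: 33 + 26.13 = 59.13 → 59.
H and S are unchanged.

hsl(42, 90%, 59%)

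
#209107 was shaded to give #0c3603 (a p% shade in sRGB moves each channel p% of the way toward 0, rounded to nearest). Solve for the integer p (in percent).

#209107 is rgb(32, 145, 7); #0c3603 is rgb(12, 54, 3).
On the G channel (widest range): 54 ≈ 145 + (p/100)(0 − 145), so p ≈ 100×(54 − 145)/(0 − 145) = -9100/-145 = 62.76.
p = 63 reproduces all three channels after rounding.

63%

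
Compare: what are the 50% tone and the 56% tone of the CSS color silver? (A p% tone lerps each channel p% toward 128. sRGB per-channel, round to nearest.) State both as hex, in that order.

CSS silver is rgb(192, 192, 192).
50% tone:
  R: 192 − 32 = 160 → 160
  G: 192 + 0.5×(128−192) = 192 − 32 = 160 → 160
  B: 192 − 32 = 160 → 160
  → #A0A0A0
56% tone:
  R: 192 + 0.56×(128−192) = 192 − 35.84 = 156.16 → 156
  G: 192 + 0.56×(128−192) = 192 − 35.84 = 156.16 → 156
  B: 192 + 0.56×(128−192) = 192 − 35.84 = 156.16 → 156
  → #9C9C9C

#A0A0A0, #9C9C9C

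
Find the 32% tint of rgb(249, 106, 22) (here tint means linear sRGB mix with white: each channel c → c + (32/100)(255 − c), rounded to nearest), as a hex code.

Lerp each channel 32% toward 255:
  R: 249 + 1.92 = 250.92 → 251
  G: 106 + 47.68 = 153.68 → 154
  B: 22 + 0.32×(255−22) = 22 + 74.56 = 96.56 → 97
rgb(251, 154, 97) = #fb9a61.

#fb9a61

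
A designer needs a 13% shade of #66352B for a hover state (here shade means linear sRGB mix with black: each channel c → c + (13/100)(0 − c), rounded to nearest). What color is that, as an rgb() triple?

rgb(89, 46, 37)

#66352B is rgb(102, 53, 43).
A 13% shade moves each channel 13% toward 0:
  R: 102 − 13.26 = 88.74 → 89
  G: 53 − 6.89 = 46.11 → 46
  B: 43 + 0.13×(0−43) = 43 − 5.59 = 37.41 → 37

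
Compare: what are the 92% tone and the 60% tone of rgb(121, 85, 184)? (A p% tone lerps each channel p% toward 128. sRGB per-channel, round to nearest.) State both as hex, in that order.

92% tone:
  R: 121 + 0.92×(128−121) = 121 + 6.44 = 127.44 → 127
  G: 85 + 0.92×(128−85) = 85 + 39.56 = 124.56 → 125
  B: 184 − 51.52 = 132.48 → 132
  → #7F7D84
60% tone:
  R: 121 + 0.6×(128−121) = 121 + 4.2 = 125.2 → 125
  G: 85 + 0.6×(128−85) = 85 + 25.8 = 110.8 → 111
  B: 184 + 0.6×(128−184) = 184 − 33.6 = 150.4 → 150
  → #7D6F96

#7F7D84, #7D6F96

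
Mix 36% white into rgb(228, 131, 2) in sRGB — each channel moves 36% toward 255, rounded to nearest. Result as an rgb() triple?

Lerp each channel 36% toward 255:
  R: 228 + 0.36×(255−228) = 228 + 9.72 = 237.72 → 238
  G: 131 + 0.36×(255−131) = 131 + 44.64 = 175.64 → 176
  B: 2 + 0.36×(255−2) = 2 + 91.08 = 93.08 → 93

rgb(238, 176, 93)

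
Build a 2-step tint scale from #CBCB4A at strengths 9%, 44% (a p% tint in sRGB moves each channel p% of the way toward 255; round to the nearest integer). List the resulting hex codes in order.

#CBCB4A is rgb(203, 203, 74).
9%: (203 + 4.68 = 207.68→208, 203 + 4.68 = 207.68→208, 74 + 16.29 = 90.29→90) → #D0D05A
44%: (203 + 22.88 = 225.88→226, 203 + 22.88 = 225.88→226, 74 + 79.64 = 153.64→154) → #E2E29A

#D0D05A, #E2E29A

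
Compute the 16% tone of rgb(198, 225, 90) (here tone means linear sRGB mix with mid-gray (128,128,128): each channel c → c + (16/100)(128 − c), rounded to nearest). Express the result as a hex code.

#bbd160

A 16% tone moves each channel 16% toward 128:
  R: 198 + 0.16×(128−198) = 198 − 11.2 = 186.8 → 187
  G: 225 + 0.16×(128−225) = 225 − 15.52 = 209.48 → 209
  B: 90 + 0.16×(128−90) = 90 + 6.08 = 96.08 → 96
rgb(187, 209, 96) = #bbd160.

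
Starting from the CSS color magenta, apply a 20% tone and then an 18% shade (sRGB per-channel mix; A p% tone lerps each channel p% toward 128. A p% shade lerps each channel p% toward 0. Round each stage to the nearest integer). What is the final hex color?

#bd15bd

CSS magenta is rgb(255, 0, 255).
Lerp each channel 20% toward 128:
  R: 255 + 0.2×(128−255) = 255 − 25.4 = 229.6 → 230
  G: 0 + 25.6 = 25.6 → 26
  B: 255 + 0.2×(128−255) = 255 − 25.4 = 229.6 → 230
After the tone: rgb(230, 26, 230) = #e61ae6.
Lerp each channel 18% toward 0:
  R: 230 + 0.18×(0−230) = 230 − 41.4 = 188.6 → 189
  G: 26 + 0.18×(0−26) = 26 − 4.68 = 21.32 → 21
  B: 230 + 0.18×(0−230) = 230 − 41.4 = 188.6 → 189
rgb(189, 21, 189) = #bd15bd.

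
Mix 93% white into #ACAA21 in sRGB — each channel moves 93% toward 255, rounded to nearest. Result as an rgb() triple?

#ACAA21 is rgb(172, 170, 33).
Per channel, c → c + 0.93(255 − c):
  R: 172 + 0.93×(255−172) = 172 + 77.19 = 249.19 → 249
  G: 170 + 79.05 = 249.05 → 249
  B: 33 + 0.93×(255−33) = 33 + 206.46 = 239.46 → 239

rgb(249, 249, 239)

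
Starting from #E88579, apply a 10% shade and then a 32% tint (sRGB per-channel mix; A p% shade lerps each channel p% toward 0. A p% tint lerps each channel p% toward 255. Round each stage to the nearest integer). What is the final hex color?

#E88579 is rgb(232, 133, 121).
Lerp each channel 10% toward 0:
  R: 232 − 23.2 = 208.8 → 209
  G: 133 + 0.1×(0−133) = 133 − 13.3 = 119.7 → 120
  B: 121 + 0.1×(0−121) = 121 − 12.1 = 108.9 → 109
After the shade: rgb(209, 120, 109) = #D1786D.
A 32% tint moves each channel 32% toward 255:
  R: 209 + 14.72 = 223.72 → 224
  G: 120 + 0.32×(255−120) = 120 + 43.2 = 163.2 → 163
  B: 109 + 46.72 = 155.72 → 156
rgb(224, 163, 156) = #E0A39C.

#E0A39C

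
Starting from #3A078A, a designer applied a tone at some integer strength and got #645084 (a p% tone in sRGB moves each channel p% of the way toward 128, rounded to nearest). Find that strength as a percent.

#3A078A is rgb(58, 7, 138); #645084 is rgb(100, 80, 132).
On the G channel (widest range): 80 ≈ 7 + (p/100)(128 − 7), so p ≈ 100×(80 − 7)/(128 − 7) = 7300/121 = 60.33.
p = 60 reproduces all three channels after rounding.

60%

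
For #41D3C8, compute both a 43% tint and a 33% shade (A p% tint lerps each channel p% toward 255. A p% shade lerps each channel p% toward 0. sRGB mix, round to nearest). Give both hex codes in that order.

#41D3C8 is rgb(65, 211, 200).
43% tint:
  R: 65 + 81.7 = 146.7 → 147
  G: 211 + 0.43×(255−211) = 211 + 18.92 = 229.92 → 230
  B: 200 + 23.65 = 223.65 → 224
  → #93E6E0
33% shade:
  R: 65 − 21.45 = 43.55 → 44
  G: 211 − 69.63 = 141.37 → 141
  B: 200 + 0.33×(0−200) = 200 − 66 = 134 → 134
  → #2C8D86

#93E6E0, #2C8D86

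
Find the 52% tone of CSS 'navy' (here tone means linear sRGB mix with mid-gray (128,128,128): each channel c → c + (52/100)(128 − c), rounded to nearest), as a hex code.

#434380

CSS navy is rgb(0, 0, 128).
A 52% tone moves each channel 52% toward 128:
  R: 0 + 66.56 = 66.56 → 67
  G: 0 + 66.56 = 66.56 → 67
  B: 128 + 0 = 128 → 128
rgb(67, 67, 128) = #434380.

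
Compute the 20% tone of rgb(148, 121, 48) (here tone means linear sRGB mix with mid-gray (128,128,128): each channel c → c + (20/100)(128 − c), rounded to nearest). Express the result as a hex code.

Per channel, c → c + 0.2(128 − c):
  R: 148 + 0.2×(128−148) = 148 − 4 = 144 → 144
  G: 121 + 0.2×(128−121) = 121 + 1.4 = 122.4 → 122
  B: 48 + 0.2×(128−48) = 48 + 16 = 64 → 64
rgb(144, 122, 64) = #907A40.

#907A40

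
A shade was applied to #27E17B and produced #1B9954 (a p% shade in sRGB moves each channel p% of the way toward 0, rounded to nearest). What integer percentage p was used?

32%

#27E17B is rgb(39, 225, 123); #1B9954 is rgb(27, 153, 84).
On the G channel (widest range): 153 ≈ 225 + (p/100)(0 − 225), so p ≈ 100×(153 − 225)/(0 − 225) = -7200/-225 = 32.00.
p = 32 reproduces all three channels after rounding.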